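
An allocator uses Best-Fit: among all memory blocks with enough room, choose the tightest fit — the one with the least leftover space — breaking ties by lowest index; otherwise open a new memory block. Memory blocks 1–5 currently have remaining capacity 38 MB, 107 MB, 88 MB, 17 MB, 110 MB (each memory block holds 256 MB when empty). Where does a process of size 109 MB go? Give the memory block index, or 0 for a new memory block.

Memory blocks with room: memory block 5 (110 MB).
Tightest fit is memory block 5 with 110 MB free.

5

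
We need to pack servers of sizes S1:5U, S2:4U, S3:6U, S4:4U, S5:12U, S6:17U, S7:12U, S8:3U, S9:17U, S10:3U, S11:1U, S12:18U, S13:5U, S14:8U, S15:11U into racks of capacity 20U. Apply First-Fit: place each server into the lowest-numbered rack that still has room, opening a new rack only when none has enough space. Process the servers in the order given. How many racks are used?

Put S1 (5U) in rack 1; 15U remain.
Put S2 (4U) in rack 1; 11U remain.
Put S3 (6U) in rack 1; 5U remain.
Put S4 (4U) in rack 1; 1U remain.
Put S5 (12U) in rack 2; 8U remain.
Put S6 (17U) in rack 3; 3U remain.
Put S7 (12U) in rack 4; 8U remain.
Put S8 (3U) in rack 2; 5U remain.
Put S9 (17U) in rack 5; 3U remain.
Put S10 (3U) in rack 2; 2U remain.
Put S11 (1U) in rack 1; 0U remain.
Put S12 (18U) in rack 6; 2U remain.
Put S13 (5U) in rack 4; 3U remain.
Put S14 (8U) in rack 7; 12U remain.
Put S15 (11U) in rack 7; 1U remain.

7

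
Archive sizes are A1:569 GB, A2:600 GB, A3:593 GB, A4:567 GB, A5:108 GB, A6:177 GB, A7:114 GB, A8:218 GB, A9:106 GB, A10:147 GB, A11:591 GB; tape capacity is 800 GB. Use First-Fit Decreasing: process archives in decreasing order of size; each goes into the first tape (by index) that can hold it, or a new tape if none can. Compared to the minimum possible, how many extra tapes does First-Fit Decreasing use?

First-Fit Decreasing: [600,177] [593,147] [591,114] [569,218] [567,108,106] → 5 tapes.
Total size 3790 GB; any packing needs at least ⌈3790/800⌉ = 5 tapes.
So 5 is already optimal.

0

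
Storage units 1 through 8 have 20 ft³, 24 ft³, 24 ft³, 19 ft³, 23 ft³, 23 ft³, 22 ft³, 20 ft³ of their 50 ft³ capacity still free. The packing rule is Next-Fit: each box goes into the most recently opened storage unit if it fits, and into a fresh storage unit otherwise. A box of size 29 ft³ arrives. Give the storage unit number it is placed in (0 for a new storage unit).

Next-Fit only looks at storage unit 8, which has 20 ft³ free.
29 ft³ does not fit, so a new storage unit is opened.

0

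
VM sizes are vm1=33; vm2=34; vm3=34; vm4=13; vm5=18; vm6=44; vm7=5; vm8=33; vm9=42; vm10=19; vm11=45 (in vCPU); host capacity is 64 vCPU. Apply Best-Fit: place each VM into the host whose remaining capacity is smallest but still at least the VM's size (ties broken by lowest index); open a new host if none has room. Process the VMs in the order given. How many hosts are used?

7

Put vm1 (33 vCPU) in host 1; 31 vCPU remain.
Put vm2 (34 vCPU) in host 2; 30 vCPU remain.
Put vm3 (34 vCPU) in host 3; 30 vCPU remain.
Put vm4 (13 vCPU) in host 2; 17 vCPU remain.
Put vm5 (18 vCPU) in host 3; 12 vCPU remain.
Put vm6 (44 vCPU) in host 4; 20 vCPU remain.
Put vm7 (5 vCPU) in host 3; 7 vCPU remain.
Put vm8 (33 vCPU) in host 5; 31 vCPU remain.
Put vm9 (42 vCPU) in host 6; 22 vCPU remain.
Put vm10 (19 vCPU) in host 4; 1 vCPU remain.
Put vm11 (45 vCPU) in host 7; 19 vCPU remain.
Final hosts: [33] [34,13] [34,18,5] [44,19] [33] [42] [45].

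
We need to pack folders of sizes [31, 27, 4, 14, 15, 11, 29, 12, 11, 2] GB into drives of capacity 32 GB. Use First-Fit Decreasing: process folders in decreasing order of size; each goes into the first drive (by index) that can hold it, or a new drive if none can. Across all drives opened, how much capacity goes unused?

Sorted descending: 31, 29, 27, 15, 14, 12, 11, 11, 4, 2.
31 GB → drive 1 (remaining 1 GB)
29 GB → drive 2 (remaining 3 GB)
27 GB → drive 3 (remaining 5 GB)
15 GB → drive 4 (remaining 17 GB)
14 GB → drive 4 (remaining 3 GB)
12 GB → drive 5 (remaining 20 GB)
11 GB → drive 5 (remaining 9 GB)
11 GB → drive 6 (remaining 21 GB)
4 GB → drive 3 (remaining 1 GB)
2 GB → drive 2 (remaining 1 GB)
6 drives × 32 GB = 192 GB; used 156 GB; unused 36 GB.

36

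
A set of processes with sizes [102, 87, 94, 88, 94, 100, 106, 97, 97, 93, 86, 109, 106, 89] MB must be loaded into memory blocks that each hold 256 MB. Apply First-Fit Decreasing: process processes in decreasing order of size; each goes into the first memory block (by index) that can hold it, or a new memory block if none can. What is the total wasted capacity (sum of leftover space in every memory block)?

Sorted descending: 109, 106, 106, 102, 100, 97, 97, 94, 94, 93, 89, 88, 87, 86.
109 MB → memory block 1 (remaining 147 MB)
106 MB → memory block 1 (remaining 41 MB)
106 MB → memory block 2 (remaining 150 MB)
102 MB → memory block 2 (remaining 48 MB)
100 MB → memory block 3 (remaining 156 MB)
97 MB → memory block 3 (remaining 59 MB)
97 MB → memory block 4 (remaining 159 MB)
94 MB → memory block 4 (remaining 65 MB)
94 MB → memory block 5 (remaining 162 MB)
93 MB → memory block 5 (remaining 69 MB)
89 MB → memory block 6 (remaining 167 MB)
88 MB → memory block 6 (remaining 79 MB)
87 MB → memory block 7 (remaining 169 MB)
86 MB → memory block 7 (remaining 83 MB)
7 memory blocks × 256 MB = 1792 MB; used 1348 MB; unused 444 MB.

444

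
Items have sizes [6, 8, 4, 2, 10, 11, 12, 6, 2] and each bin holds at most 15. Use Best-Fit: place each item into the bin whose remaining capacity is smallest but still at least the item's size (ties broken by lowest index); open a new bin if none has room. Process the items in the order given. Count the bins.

5 bins

Put 6 in bin 1; 9 remain.
Put 8 in bin 1; 1 remain.
Put 4 in bin 2; 11 remain.
Put 2 in bin 2; 9 remain.
Put 10 in bin 3; 5 remain.
Put 11 in bin 4; 4 remain.
Put 12 in bin 5; 3 remain.
Put 6 in bin 2; 3 remain.
Put 2 in bin 2; 1 remain.
Final bins: [6,8] [4,2,6,2] [10] [11] [12].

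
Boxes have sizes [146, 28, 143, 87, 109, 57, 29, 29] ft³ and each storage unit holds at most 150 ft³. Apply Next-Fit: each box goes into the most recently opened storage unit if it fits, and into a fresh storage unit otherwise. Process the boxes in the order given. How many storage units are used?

storage unit 1: place 146 ft³, 4 ft³ left
storage unit 2: place 28 ft³, 122 ft³ left
storage unit 3: place 143 ft³, 7 ft³ left
storage unit 4: place 87 ft³, 63 ft³ left
storage unit 5: place 109 ft³, 41 ft³ left
storage unit 6: place 57 ft³, 93 ft³ left
storage unit 6: place 29 ft³, 64 ft³ left
storage unit 6: place 29 ft³, 35 ft³ left
Final storage units: [146] [28] [143] [87] [109] [57,29,29].

6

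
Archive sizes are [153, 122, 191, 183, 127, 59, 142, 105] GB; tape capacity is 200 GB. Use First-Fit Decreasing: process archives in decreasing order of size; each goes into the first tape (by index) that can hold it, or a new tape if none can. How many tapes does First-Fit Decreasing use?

Sorted descending: 191, 183, 153, 142, 127, 122, 105, 59.
Put 191 GB in tape 1; 9 GB remain.
Put 183 GB in tape 2; 17 GB remain.
Put 153 GB in tape 3; 47 GB remain.
Put 142 GB in tape 4; 58 GB remain.
Put 127 GB in tape 5; 73 GB remain.
Put 122 GB in tape 6; 78 GB remain.
Put 105 GB in tape 7; 95 GB remain.
Put 59 GB in tape 5; 14 GB remain.

7 tapes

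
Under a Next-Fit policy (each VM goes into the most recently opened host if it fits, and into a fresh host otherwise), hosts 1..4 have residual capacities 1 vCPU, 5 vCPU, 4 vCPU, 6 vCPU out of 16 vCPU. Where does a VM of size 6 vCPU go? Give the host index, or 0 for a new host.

Next-Fit only looks at host 4, which has 6 vCPU free.
6 vCPU fits there.

4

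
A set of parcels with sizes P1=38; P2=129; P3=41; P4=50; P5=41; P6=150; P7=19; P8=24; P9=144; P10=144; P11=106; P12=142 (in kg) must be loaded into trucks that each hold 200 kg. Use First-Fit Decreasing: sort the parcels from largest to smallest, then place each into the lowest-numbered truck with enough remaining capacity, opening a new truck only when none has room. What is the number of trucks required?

Sorted descending: 150, 144, 144, 142, 129, 106, 50, 41, 41, 38, 24, 19.
150 kg → truck 1 (remaining 50 kg)
144 kg → truck 2 (remaining 56 kg)
144 kg → truck 3 (remaining 56 kg)
142 kg → truck 4 (remaining 58 kg)
129 kg → truck 5 (remaining 71 kg)
106 kg → truck 6 (remaining 94 kg)
50 kg → truck 1 (remaining 0 kg)
41 kg → truck 2 (remaining 15 kg)
41 kg → truck 3 (remaining 15 kg)
38 kg → truck 4 (remaining 20 kg)
24 kg → truck 5 (remaining 47 kg)
19 kg → truck 4 (remaining 1 kg)

6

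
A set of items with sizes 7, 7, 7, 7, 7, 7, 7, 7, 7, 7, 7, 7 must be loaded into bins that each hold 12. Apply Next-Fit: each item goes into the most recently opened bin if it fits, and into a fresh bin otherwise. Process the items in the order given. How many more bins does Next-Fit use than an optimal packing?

0

Next-Fit: [7] [7] [7] [7] [7] [7] [7] [7] [7] [7] [7] [7] → 12 bins.
12 items exceed 6 (half the capacity), and no two of those can share a bin, so at least 12 bins are needed.
So 12 is already optimal.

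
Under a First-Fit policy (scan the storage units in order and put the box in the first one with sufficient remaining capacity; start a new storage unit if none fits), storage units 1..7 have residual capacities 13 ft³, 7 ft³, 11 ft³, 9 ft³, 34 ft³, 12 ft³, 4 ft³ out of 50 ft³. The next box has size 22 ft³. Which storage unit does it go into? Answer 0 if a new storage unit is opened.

5

Storage units with room: storage unit 5 (34 ft³).
The first with room is storage unit 5.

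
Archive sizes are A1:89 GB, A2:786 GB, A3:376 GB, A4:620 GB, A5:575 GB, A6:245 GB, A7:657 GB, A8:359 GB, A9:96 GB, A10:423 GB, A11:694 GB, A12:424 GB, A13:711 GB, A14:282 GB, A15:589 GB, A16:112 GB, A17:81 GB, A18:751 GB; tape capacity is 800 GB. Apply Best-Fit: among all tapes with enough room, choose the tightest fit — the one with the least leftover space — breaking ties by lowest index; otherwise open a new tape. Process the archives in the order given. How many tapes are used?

11

A1 (89 GB) → tape 1 (remaining 711 GB)
A2 (786 GB) → tape 2 (remaining 14 GB)
A3 (376 GB) → tape 1 (remaining 335 GB)
A4 (620 GB) → tape 3 (remaining 180 GB)
A5 (575 GB) → tape 4 (remaining 225 GB)
A6 (245 GB) → tape 1 (remaining 90 GB)
A7 (657 GB) → tape 5 (remaining 143 GB)
A8 (359 GB) → tape 6 (remaining 441 GB)
A9 (96 GB) → tape 5 (remaining 47 GB)
A10 (423 GB) → tape 6 (remaining 18 GB)
A11 (694 GB) → tape 7 (remaining 106 GB)
A12 (424 GB) → tape 8 (remaining 376 GB)
A13 (711 GB) → tape 9 (remaining 89 GB)
A14 (282 GB) → tape 8 (remaining 94 GB)
A15 (589 GB) → tape 10 (remaining 211 GB)
A16 (112 GB) → tape 3 (remaining 68 GB)
A17 (81 GB) → tape 9 (remaining 8 GB)
A18 (751 GB) → tape 11 (remaining 49 GB)
Final tapes: [89,376,245] [786] [620,112] [575] [657,96] [359,423] [694] [424,282] [711,81] [589] [751].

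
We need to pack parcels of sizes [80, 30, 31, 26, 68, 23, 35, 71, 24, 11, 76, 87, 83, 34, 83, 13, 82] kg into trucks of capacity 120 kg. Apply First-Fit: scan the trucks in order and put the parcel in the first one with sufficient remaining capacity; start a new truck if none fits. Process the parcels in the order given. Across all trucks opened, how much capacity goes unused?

80 kg → truck 1 (remaining 40 kg)
30 kg → truck 1 (remaining 10 kg)
31 kg → truck 2 (remaining 89 kg)
26 kg → truck 2 (remaining 63 kg)
68 kg → truck 3 (remaining 52 kg)
23 kg → truck 2 (remaining 40 kg)
35 kg → truck 2 (remaining 5 kg)
71 kg → truck 4 (remaining 49 kg)
24 kg → truck 3 (remaining 28 kg)
11 kg → truck 3 (remaining 17 kg)
76 kg → truck 5 (remaining 44 kg)
87 kg → truck 6 (remaining 33 kg)
83 kg → truck 7 (remaining 37 kg)
34 kg → truck 4 (remaining 15 kg)
83 kg → truck 8 (remaining 37 kg)
13 kg → truck 3 (remaining 4 kg)
82 kg → truck 9 (remaining 38 kg)
9 trucks × 120 kg = 1080 kg; used 857 kg; unused 223 kg.

223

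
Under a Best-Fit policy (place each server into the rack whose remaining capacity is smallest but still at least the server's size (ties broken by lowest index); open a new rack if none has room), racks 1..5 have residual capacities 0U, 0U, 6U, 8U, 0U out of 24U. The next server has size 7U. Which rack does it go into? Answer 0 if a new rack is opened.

Racks with room: rack 4 (8U).
Tightest fit is rack 4 with 8U free.

4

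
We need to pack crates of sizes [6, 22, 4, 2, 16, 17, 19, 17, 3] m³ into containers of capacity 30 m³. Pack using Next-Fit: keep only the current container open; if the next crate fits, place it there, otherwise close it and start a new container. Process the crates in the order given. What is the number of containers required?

5

6 m³ → container 1 (remaining 24 m³)
22 m³ → container 1 (remaining 2 m³)
4 m³ → container 2 (remaining 26 m³)
2 m³ → container 2 (remaining 24 m³)
16 m³ → container 2 (remaining 8 m³)
17 m³ → container 3 (remaining 13 m³)
19 m³ → container 4 (remaining 11 m³)
17 m³ → container 5 (remaining 13 m³)
3 m³ → container 5 (remaining 10 m³)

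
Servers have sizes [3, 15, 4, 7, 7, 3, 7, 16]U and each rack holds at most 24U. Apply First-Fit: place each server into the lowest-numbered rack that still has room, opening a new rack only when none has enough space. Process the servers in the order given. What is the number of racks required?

rack 1: place 3U, 21U left
rack 1: place 15U, 6U left
rack 1: place 4U, 2U left
rack 2: place 7U, 17U left
rack 2: place 7U, 10U left
rack 2: place 3U, 7U left
rack 2: place 7U, 0U left
rack 3: place 16U, 8U left

3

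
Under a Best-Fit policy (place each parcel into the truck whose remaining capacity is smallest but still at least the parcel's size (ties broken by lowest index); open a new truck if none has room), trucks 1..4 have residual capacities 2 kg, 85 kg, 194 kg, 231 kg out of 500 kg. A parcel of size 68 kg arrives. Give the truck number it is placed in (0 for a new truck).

2

Trucks with room: truck 2 (85 kg), truck 3 (194 kg), truck 4 (231 kg).
Tightest fit is truck 2 with 85 kg free.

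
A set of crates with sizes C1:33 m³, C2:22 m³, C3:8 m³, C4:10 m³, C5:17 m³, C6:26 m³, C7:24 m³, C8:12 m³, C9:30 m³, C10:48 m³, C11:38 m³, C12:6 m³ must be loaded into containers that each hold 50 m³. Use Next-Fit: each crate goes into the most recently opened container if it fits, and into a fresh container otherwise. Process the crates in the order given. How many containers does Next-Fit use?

Put C1 (33 m³) in container 1; 17 m³ remain.
Put C2 (22 m³) in container 2; 28 m³ remain.
Put C3 (8 m³) in container 2; 20 m³ remain.
Put C4 (10 m³) in container 2; 10 m³ remain.
Put C5 (17 m³) in container 3; 33 m³ remain.
Put C6 (26 m³) in container 3; 7 m³ remain.
Put C7 (24 m³) in container 4; 26 m³ remain.
Put C8 (12 m³) in container 4; 14 m³ remain.
Put C9 (30 m³) in container 5; 20 m³ remain.
Put C10 (48 m³) in container 6; 2 m³ remain.
Put C11 (38 m³) in container 7; 12 m³ remain.
Put C12 (6 m³) in container 7; 6 m³ remain.

7 containers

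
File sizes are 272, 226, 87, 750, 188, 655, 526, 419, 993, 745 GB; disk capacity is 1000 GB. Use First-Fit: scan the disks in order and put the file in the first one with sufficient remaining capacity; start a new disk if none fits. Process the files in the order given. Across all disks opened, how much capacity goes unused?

1139

disk 1: place 272 GB, 728 GB left
disk 1: place 226 GB, 502 GB left
disk 1: place 87 GB, 415 GB left
disk 2: place 750 GB, 250 GB left
disk 1: place 188 GB, 227 GB left
disk 3: place 655 GB, 345 GB left
disk 4: place 526 GB, 474 GB left
disk 4: place 419 GB, 55 GB left
disk 5: place 993 GB, 7 GB left
disk 6: place 745 GB, 255 GB left
6 disks × 1000 GB = 6000 GB; used 4861 GB; unused 1139 GB.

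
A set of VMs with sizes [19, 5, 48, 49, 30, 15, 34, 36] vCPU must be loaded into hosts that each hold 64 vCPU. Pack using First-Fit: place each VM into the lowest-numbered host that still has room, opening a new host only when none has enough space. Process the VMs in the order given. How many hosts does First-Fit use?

5

19 vCPU → host 1 (remaining 45 vCPU)
5 vCPU → host 1 (remaining 40 vCPU)
48 vCPU → host 2 (remaining 16 vCPU)
49 vCPU → host 3 (remaining 15 vCPU)
30 vCPU → host 1 (remaining 10 vCPU)
15 vCPU → host 2 (remaining 1 vCPU)
34 vCPU → host 4 (remaining 30 vCPU)
36 vCPU → host 5 (remaining 28 vCPU)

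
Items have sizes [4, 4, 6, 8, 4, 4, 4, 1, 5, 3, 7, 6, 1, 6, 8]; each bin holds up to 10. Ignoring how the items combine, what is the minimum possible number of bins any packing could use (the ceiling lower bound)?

8

Total size = 4 + 4 + 6 + 8 + 4 + 4 + 4 + 1 + 5 + 3 + 7 + 6 + 1 + 6 + 8 = 71.
⌈71 / 10⌉ = 8.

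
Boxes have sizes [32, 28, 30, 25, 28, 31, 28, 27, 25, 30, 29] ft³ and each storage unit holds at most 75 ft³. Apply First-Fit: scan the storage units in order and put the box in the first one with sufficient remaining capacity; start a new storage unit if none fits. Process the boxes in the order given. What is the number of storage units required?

Put 32 ft³ in storage unit 1; 43 ft³ remain.
Put 28 ft³ in storage unit 1; 15 ft³ remain.
Put 30 ft³ in storage unit 2; 45 ft³ remain.
Put 25 ft³ in storage unit 2; 20 ft³ remain.
Put 28 ft³ in storage unit 3; 47 ft³ remain.
Put 31 ft³ in storage unit 3; 16 ft³ remain.
Put 28 ft³ in storage unit 4; 47 ft³ remain.
Put 27 ft³ in storage unit 4; 20 ft³ remain.
Put 25 ft³ in storage unit 5; 50 ft³ remain.
Put 30 ft³ in storage unit 5; 20 ft³ remain.
Put 29 ft³ in storage unit 6; 46 ft³ remain.
Final storage units: [32,28] [30,25] [28,31] [28,27] [25,30] [29].

6 storage units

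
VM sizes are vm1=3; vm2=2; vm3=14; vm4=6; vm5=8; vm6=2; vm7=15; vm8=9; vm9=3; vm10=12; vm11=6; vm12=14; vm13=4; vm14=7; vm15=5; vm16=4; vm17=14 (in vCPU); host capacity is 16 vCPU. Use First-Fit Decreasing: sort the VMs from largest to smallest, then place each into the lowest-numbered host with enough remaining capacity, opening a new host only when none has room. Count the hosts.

9 hosts

Sorted descending: 15, 14, 14, 14, 12, 9, 8, 7, 6, 6, 5, 4, 4, 3, 3, 2, 2.
host 1: place 15 vCPU, 1 vCPU left
host 2: place 14 vCPU, 2 vCPU left
host 3: place 14 vCPU, 2 vCPU left
host 4: place 14 vCPU, 2 vCPU left
host 5: place 12 vCPU, 4 vCPU left
host 6: place 9 vCPU, 7 vCPU left
host 7: place 8 vCPU, 8 vCPU left
host 6: place 7 vCPU, 0 vCPU left
host 7: place 6 vCPU, 2 vCPU left
host 8: place 6 vCPU, 10 vCPU left
host 8: place 5 vCPU, 5 vCPU left
host 5: place 4 vCPU, 0 vCPU left
host 8: place 4 vCPU, 1 vCPU left
host 9: place 3 vCPU, 13 vCPU left
host 9: place 3 vCPU, 10 vCPU left
host 2: place 2 vCPU, 0 vCPU left
host 3: place 2 vCPU, 0 vCPU left
Final hosts: [15] [14,2] [14,2] [14] [12,4] [9,7] [8,6] [6,5,4] [3,3].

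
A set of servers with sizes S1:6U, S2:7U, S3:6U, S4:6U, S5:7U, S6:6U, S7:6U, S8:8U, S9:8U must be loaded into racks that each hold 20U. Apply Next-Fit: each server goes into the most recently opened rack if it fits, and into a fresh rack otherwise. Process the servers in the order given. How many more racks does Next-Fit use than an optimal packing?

1

Next-Fit: [6,7,6] [6,7,6] [6,8] [8] → 4 racks.
Total size 60U; any packing needs at least ⌈60/20⌉ = 3 racks.
An optimal packing achieves that bound: [8,6,6] [8,6,6] [7,7,6] → 3 racks.
Excess: 4 − 3 = 1.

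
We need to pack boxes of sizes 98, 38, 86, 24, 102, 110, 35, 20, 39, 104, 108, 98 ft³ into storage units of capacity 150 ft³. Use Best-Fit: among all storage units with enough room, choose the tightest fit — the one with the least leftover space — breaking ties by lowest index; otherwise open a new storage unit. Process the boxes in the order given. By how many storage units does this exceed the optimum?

0

Best-Fit: [98,38] [86,24,35] [102,39] [110,20] [104] [108] [98] → 7 storage units.
7 boxes exceed 75 ft³ (half the capacity), and no two of those can share a storage unit, so at least 7 storage units are needed.
So 7 is already optimal.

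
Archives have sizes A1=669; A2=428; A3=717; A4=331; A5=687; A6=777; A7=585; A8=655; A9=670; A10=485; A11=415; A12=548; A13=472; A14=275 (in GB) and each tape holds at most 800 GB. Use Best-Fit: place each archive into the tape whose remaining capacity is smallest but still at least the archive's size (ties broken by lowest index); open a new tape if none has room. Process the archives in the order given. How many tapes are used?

12

A1 (669 GB) → tape 1 (remaining 131 GB)
A2 (428 GB) → tape 2 (remaining 372 GB)
A3 (717 GB) → tape 3 (remaining 83 GB)
A4 (331 GB) → tape 2 (remaining 41 GB)
A5 (687 GB) → tape 4 (remaining 113 GB)
A6 (777 GB) → tape 5 (remaining 23 GB)
A7 (585 GB) → tape 6 (remaining 215 GB)
A8 (655 GB) → tape 7 (remaining 145 GB)
A9 (670 GB) → tape 8 (remaining 130 GB)
A10 (485 GB) → tape 9 (remaining 315 GB)
A11 (415 GB) → tape 10 (remaining 385 GB)
A12 (548 GB) → tape 11 (remaining 252 GB)
A13 (472 GB) → tape 12 (remaining 328 GB)
A14 (275 GB) → tape 9 (remaining 40 GB)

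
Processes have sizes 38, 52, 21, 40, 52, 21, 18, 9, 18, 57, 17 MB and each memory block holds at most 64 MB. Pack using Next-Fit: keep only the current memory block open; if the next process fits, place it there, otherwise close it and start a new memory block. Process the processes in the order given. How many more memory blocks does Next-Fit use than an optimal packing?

Next-Fit: [38] [52] [21,40] [52] [21,18,9] [18] [57] [17] → 8 memory blocks.
Total size 343 MB; any packing needs at least ⌈343/64⌉ = 6 memory blocks.
An optimal packing achieves that bound: [57] [52,9] [52] [40,21] [38,21] [18,18,17] → 6 memory blocks.
Excess: 8 − 6 = 2.

2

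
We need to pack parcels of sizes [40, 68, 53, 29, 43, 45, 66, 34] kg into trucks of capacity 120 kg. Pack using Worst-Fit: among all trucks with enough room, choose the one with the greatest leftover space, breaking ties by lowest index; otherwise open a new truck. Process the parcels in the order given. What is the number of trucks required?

4

40 kg → truck 1 (remaining 80 kg)
68 kg → truck 1 (remaining 12 kg)
53 kg → truck 2 (remaining 67 kg)
29 kg → truck 2 (remaining 38 kg)
43 kg → truck 3 (remaining 77 kg)
45 kg → truck 3 (remaining 32 kg)
66 kg → truck 4 (remaining 54 kg)
34 kg → truck 4 (remaining 20 kg)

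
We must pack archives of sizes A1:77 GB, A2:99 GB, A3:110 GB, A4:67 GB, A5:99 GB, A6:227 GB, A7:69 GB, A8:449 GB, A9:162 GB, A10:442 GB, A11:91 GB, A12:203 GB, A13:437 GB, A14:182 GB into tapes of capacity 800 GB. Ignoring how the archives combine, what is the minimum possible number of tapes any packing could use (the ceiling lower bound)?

4

Total size = 77 + 99 + 110 + 67 + 99 + 227 + 69 + 449 + 162 + 442 + 91 + 203 + 437 + 182 = 2714 GB.
⌈2714 / 800⌉ = 4.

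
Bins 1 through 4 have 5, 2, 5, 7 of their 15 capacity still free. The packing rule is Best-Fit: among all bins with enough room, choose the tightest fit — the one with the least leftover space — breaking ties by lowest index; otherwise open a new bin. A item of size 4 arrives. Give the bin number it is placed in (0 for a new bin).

1

Bins with room: bin 1 (5), bin 3 (5), bin 4 (7).
Tightest fit is bin 1 with 5 free.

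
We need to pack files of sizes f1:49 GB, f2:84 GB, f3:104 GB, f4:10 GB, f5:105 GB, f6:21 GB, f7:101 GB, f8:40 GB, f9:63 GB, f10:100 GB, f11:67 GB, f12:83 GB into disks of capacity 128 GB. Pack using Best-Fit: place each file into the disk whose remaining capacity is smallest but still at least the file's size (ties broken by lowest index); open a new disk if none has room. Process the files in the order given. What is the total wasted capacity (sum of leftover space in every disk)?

disk 1: place f1 (49 GB), 79 GB left
disk 2: place f2 (84 GB), 44 GB left
disk 3: place f3 (104 GB), 24 GB left
disk 3: place f4 (10 GB), 14 GB left
disk 4: place f5 (105 GB), 23 GB left
disk 4: place f6 (21 GB), 2 GB left
disk 5: place f7 (101 GB), 27 GB left
disk 2: place f8 (40 GB), 4 GB left
disk 1: place f9 (63 GB), 16 GB left
disk 6: place f10 (100 GB), 28 GB left
disk 7: place f11 (67 GB), 61 GB left
disk 8: place f12 (83 GB), 45 GB left
8 disks × 128 GB = 1024 GB; used 827 GB; unused 197 GB.

197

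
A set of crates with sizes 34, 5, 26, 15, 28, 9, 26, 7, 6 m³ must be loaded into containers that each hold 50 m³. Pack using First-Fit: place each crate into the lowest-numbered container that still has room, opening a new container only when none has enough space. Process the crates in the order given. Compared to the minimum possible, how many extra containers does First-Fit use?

First-Fit: [34,5,9] [26,15,7] [28,6] [26] → 4 containers.
Total size 156 m³; any packing needs at least ⌈156/50⌉ = 4 containers.
So 4 is already optimal.

0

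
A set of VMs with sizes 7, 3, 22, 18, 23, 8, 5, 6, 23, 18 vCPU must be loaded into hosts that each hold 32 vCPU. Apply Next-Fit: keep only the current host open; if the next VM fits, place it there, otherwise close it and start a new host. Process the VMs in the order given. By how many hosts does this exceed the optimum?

Next-Fit: [7,3,22] [18] [23,8] [5,6] [23] [18] → 6 hosts.
Total size 133 vCPU; any packing needs at least ⌈133/32⌉ = 5 hosts.
An optimal packing achieves that bound: [23,8] [23,7] [22,6,3] [18,5] [18] → 5 hosts.
Excess: 6 − 5 = 1.

1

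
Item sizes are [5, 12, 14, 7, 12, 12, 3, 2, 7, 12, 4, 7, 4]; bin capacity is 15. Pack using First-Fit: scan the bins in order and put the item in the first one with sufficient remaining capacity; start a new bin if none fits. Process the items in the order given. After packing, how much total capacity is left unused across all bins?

19

Put 5 in bin 1; 10 remain.
Put 12 in bin 2; 3 remain.
Put 14 in bin 3; 1 remain.
Put 7 in bin 1; 3 remain.
Put 12 in bin 4; 3 remain.
Put 12 in bin 5; 3 remain.
Put 3 in bin 1; 0 remain.
Put 2 in bin 2; 1 remain.
Put 7 in bin 6; 8 remain.
Put 12 in bin 7; 3 remain.
Put 4 in bin 6; 4 remain.
Put 7 in bin 8; 8 remain.
Put 4 in bin 6; 0 remain.
8 bins × 15 = 120; used 101; unused 19.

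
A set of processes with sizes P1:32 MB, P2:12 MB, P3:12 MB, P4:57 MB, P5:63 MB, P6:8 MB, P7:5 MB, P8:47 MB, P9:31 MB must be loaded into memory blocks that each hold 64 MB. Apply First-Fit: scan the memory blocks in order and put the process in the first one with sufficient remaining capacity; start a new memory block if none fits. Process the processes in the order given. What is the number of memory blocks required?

Put P1 (32 MB) in memory block 1; 32 MB remain.
Put P2 (12 MB) in memory block 1; 20 MB remain.
Put P3 (12 MB) in memory block 1; 8 MB remain.
Put P4 (57 MB) in memory block 2; 7 MB remain.
Put P5 (63 MB) in memory block 3; 1 MB remain.
Put P6 (8 MB) in memory block 1; 0 MB remain.
Put P7 (5 MB) in memory block 2; 2 MB remain.
Put P8 (47 MB) in memory block 4; 17 MB remain.
Put P9 (31 MB) in memory block 5; 33 MB remain.
Final memory blocks: [32,12,12,8] [57,5] [63] [47] [31].

5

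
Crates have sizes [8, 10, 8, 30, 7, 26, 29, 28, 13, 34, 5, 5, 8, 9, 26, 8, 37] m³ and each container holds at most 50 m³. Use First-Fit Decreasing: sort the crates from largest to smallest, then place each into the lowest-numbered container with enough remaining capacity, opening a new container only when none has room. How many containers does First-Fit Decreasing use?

Sorted descending: 37, 34, 30, 29, 28, 26, 26, 13, 10, 9, 8, 8, 8, 8, 7, 5, 5.
Put 37 m³ in container 1; 13 m³ remain.
Put 34 m³ in container 2; 16 m³ remain.
Put 30 m³ in container 3; 20 m³ remain.
Put 29 m³ in container 4; 21 m³ remain.
Put 28 m³ in container 5; 22 m³ remain.
Put 26 m³ in container 6; 24 m³ remain.
Put 26 m³ in container 7; 24 m³ remain.
Put 13 m³ in container 1; 0 m³ remain.
Put 10 m³ in container 2; 6 m³ remain.
Put 9 m³ in container 3; 11 m³ remain.
Put 8 m³ in container 3; 3 m³ remain.
Put 8 m³ in container 4; 13 m³ remain.
Put 8 m³ in container 4; 5 m³ remain.
Put 8 m³ in container 5; 14 m³ remain.
Put 7 m³ in container 5; 7 m³ remain.
Put 5 m³ in container 2; 1 m³ remain.
Put 5 m³ in container 4; 0 m³ remain.
Final containers: [37,13] [34,10,5] [30,9,8] [29,8,8,5] [28,8,7] [26] [26].

7 containers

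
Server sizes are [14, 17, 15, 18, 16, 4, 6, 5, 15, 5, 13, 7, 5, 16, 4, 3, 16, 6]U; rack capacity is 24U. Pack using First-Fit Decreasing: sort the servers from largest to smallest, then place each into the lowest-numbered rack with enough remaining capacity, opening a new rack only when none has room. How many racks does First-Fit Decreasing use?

Sorted descending: 18, 17, 16, 16, 16, 15, 15, 14, 13, 7, 6, 6, 5, 5, 5, 4, 4, 3.
Put 18U in rack 1; 6U remain.
Put 17U in rack 2; 7U remain.
Put 16U in rack 3; 8U remain.
Put 16U in rack 4; 8U remain.
Put 16U in rack 5; 8U remain.
Put 15U in rack 6; 9U remain.
Put 15U in rack 7; 9U remain.
Put 14U in rack 8; 10U remain.
Put 13U in rack 9; 11U remain.
Put 7U in rack 2; 0U remain.
Put 6U in rack 1; 0U remain.
Put 6U in rack 3; 2U remain.
Put 5U in rack 4; 3U remain.
Put 5U in rack 5; 3U remain.
Put 5U in rack 6; 4U remain.
Put 4U in rack 6; 0U remain.
Put 4U in rack 7; 5U remain.
Put 3U in rack 4; 0U remain.
Final racks: [18,6] [17,7] [16,6] [16,5,3] [16,5] [15,5,4] [15,4] [14] [13].

9 racks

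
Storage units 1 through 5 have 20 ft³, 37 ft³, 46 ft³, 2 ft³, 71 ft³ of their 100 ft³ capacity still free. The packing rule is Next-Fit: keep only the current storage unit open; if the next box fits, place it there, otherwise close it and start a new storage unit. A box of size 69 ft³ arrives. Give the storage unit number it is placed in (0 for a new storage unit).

5

Next-Fit only looks at storage unit 5, which has 71 ft³ free.
69 ft³ fits there.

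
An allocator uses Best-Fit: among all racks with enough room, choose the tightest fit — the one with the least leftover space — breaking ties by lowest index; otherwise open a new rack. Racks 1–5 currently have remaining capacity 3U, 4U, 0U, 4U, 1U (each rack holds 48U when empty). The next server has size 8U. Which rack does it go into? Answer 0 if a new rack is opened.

No rack has ≥ 8U free, so a new rack is opened.

0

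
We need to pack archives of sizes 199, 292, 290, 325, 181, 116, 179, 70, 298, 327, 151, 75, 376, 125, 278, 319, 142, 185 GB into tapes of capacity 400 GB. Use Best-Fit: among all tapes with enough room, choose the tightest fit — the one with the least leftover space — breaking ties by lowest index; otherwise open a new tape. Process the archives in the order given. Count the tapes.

12

199 GB → tape 1 (remaining 201 GB)
292 GB → tape 2 (remaining 108 GB)
290 GB → tape 3 (remaining 110 GB)
325 GB → tape 4 (remaining 75 GB)
181 GB → tape 1 (remaining 20 GB)
116 GB → tape 5 (remaining 284 GB)
179 GB → tape 5 (remaining 105 GB)
70 GB → tape 4 (remaining 5 GB)
298 GB → tape 6 (remaining 102 GB)
327 GB → tape 7 (remaining 73 GB)
151 GB → tape 8 (remaining 249 GB)
75 GB → tape 6 (remaining 27 GB)
376 GB → tape 9 (remaining 24 GB)
125 GB → tape 8 (remaining 124 GB)
278 GB → tape 10 (remaining 122 GB)
319 GB → tape 11 (remaining 81 GB)
142 GB → tape 12 (remaining 258 GB)
185 GB → tape 12 (remaining 73 GB)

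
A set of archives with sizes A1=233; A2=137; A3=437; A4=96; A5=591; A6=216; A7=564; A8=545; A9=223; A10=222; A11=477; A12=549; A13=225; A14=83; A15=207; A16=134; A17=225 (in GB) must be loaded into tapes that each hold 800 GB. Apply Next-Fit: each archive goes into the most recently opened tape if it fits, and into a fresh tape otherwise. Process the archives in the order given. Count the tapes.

8 tapes

Put A1 (233 GB) in tape 1; 567 GB remain.
Put A2 (137 GB) in tape 1; 430 GB remain.
Put A3 (437 GB) in tape 2; 363 GB remain.
Put A4 (96 GB) in tape 2; 267 GB remain.
Put A5 (591 GB) in tape 3; 209 GB remain.
Put A6 (216 GB) in tape 4; 584 GB remain.
Put A7 (564 GB) in tape 4; 20 GB remain.
Put A8 (545 GB) in tape 5; 255 GB remain.
Put A9 (223 GB) in tape 5; 32 GB remain.
Put A10 (222 GB) in tape 6; 578 GB remain.
Put A11 (477 GB) in tape 6; 101 GB remain.
Put A12 (549 GB) in tape 7; 251 GB remain.
Put A13 (225 GB) in tape 7; 26 GB remain.
Put A14 (83 GB) in tape 8; 717 GB remain.
Put A15 (207 GB) in tape 8; 510 GB remain.
Put A16 (134 GB) in tape 8; 376 GB remain.
Put A17 (225 GB) in tape 8; 151 GB remain.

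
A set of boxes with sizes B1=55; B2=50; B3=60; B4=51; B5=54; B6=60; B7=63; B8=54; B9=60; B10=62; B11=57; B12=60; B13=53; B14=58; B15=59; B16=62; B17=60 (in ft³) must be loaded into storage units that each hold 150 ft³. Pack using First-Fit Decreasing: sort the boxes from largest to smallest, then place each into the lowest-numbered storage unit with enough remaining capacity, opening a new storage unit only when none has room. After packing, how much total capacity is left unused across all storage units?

Sorted descending: 63, 62, 62, 60, 60, 60, 60, 60, 59, 58, 57, 55, 54, 54, 53, 51, 50.
Put 63 ft³ in storage unit 1; 87 ft³ remain.
Put 62 ft³ in storage unit 1; 25 ft³ remain.
Put 62 ft³ in storage unit 2; 88 ft³ remain.
Put 60 ft³ in storage unit 2; 28 ft³ remain.
Put 60 ft³ in storage unit 3; 90 ft³ remain.
Put 60 ft³ in storage unit 3; 30 ft³ remain.
Put 60 ft³ in storage unit 4; 90 ft³ remain.
Put 60 ft³ in storage unit 4; 30 ft³ remain.
Put 59 ft³ in storage unit 5; 91 ft³ remain.
Put 58 ft³ in storage unit 5; 33 ft³ remain.
Put 57 ft³ in storage unit 6; 93 ft³ remain.
Put 55 ft³ in storage unit 6; 38 ft³ remain.
Put 54 ft³ in storage unit 7; 96 ft³ remain.
Put 54 ft³ in storage unit 7; 42 ft³ remain.
Put 53 ft³ in storage unit 8; 97 ft³ remain.
Put 51 ft³ in storage unit 8; 46 ft³ remain.
Put 50 ft³ in storage unit 9; 100 ft³ remain.
9 storage units × 150 ft³ = 1350 ft³; used 978 ft³; unused 372 ft³.

372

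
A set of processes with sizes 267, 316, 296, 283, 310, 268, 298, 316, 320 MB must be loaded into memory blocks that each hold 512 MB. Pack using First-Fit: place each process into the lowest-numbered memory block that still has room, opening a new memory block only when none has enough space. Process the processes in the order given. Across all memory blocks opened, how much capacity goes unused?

1934

memory block 1: place 267 MB, 245 MB left
memory block 2: place 316 MB, 196 MB left
memory block 3: place 296 MB, 216 MB left
memory block 4: place 283 MB, 229 MB left
memory block 5: place 310 MB, 202 MB left
memory block 6: place 268 MB, 244 MB left
memory block 7: place 298 MB, 214 MB left
memory block 8: place 316 MB, 196 MB left
memory block 9: place 320 MB, 192 MB left
9 memory blocks × 512 MB = 4608 MB; used 2674 MB; unused 1934 MB.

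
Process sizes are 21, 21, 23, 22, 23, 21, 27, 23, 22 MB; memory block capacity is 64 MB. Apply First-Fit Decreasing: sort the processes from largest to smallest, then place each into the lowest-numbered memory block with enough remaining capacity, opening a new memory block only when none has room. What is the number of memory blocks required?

4 memory blocks

Sorted descending: 27, 23, 23, 23, 22, 22, 21, 21, 21.
Put 27 MB in memory block 1; 37 MB remain.
Put 23 MB in memory block 1; 14 MB remain.
Put 23 MB in memory block 2; 41 MB remain.
Put 23 MB in memory block 2; 18 MB remain.
Put 22 MB in memory block 3; 42 MB remain.
Put 22 MB in memory block 3; 20 MB remain.
Put 21 MB in memory block 4; 43 MB remain.
Put 21 MB in memory block 4; 22 MB remain.
Put 21 MB in memory block 4; 1 MB remain.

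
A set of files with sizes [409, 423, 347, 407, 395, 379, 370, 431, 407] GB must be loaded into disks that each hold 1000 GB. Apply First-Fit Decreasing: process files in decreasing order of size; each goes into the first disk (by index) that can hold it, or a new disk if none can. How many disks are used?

Sorted descending: 431, 423, 409, 407, 407, 395, 379, 370, 347.
Put 431 GB in disk 1; 569 GB remain.
Put 423 GB in disk 1; 146 GB remain.
Put 409 GB in disk 2; 591 GB remain.
Put 407 GB in disk 2; 184 GB remain.
Put 407 GB in disk 3; 593 GB remain.
Put 395 GB in disk 3; 198 GB remain.
Put 379 GB in disk 4; 621 GB remain.
Put 370 GB in disk 4; 251 GB remain.
Put 347 GB in disk 5; 653 GB remain.
Final disks: [431,423] [409,407] [407,395] [379,370] [347].

5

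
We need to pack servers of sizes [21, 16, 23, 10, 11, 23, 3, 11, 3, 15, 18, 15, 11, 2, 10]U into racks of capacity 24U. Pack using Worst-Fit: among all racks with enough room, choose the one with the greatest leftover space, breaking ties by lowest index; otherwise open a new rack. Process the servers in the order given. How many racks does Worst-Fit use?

10

rack 1: place 21U, 3U left
rack 2: place 16U, 8U left
rack 3: place 23U, 1U left
rack 4: place 10U, 14U left
rack 4: place 11U, 3U left
rack 5: place 23U, 1U left
rack 2: place 3U, 5U left
rack 6: place 11U, 13U left
rack 6: place 3U, 10U left
rack 7: place 15U, 9U left
rack 8: place 18U, 6U left
rack 9: place 15U, 9U left
rack 10: place 11U, 13U left
rack 10: place 2U, 11U left
rack 10: place 10U, 1U left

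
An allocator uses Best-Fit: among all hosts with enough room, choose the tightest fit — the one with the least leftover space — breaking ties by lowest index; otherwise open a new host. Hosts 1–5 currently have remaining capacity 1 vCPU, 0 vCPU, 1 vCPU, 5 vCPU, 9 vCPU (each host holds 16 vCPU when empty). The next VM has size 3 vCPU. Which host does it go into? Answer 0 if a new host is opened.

Hosts with room: host 4 (5 vCPU), host 5 (9 vCPU).
Tightest fit is host 4 with 5 vCPU free.

4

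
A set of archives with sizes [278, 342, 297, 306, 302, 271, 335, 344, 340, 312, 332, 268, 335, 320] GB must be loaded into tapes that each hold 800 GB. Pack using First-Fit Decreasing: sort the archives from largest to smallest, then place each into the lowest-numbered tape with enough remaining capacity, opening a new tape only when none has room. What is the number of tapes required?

Sorted descending: 344, 342, 340, 335, 335, 332, 320, 312, 306, 302, 297, 278, 271, 268.
Put 344 GB in tape 1; 456 GB remain.
Put 342 GB in tape 1; 114 GB remain.
Put 340 GB in tape 2; 460 GB remain.
Put 335 GB in tape 2; 125 GB remain.
Put 335 GB in tape 3; 465 GB remain.
Put 332 GB in tape 3; 133 GB remain.
Put 320 GB in tape 4; 480 GB remain.
Put 312 GB in tape 4; 168 GB remain.
Put 306 GB in tape 5; 494 GB remain.
Put 302 GB in tape 5; 192 GB remain.
Put 297 GB in tape 6; 503 GB remain.
Put 278 GB in tape 6; 225 GB remain.
Put 271 GB in tape 7; 529 GB remain.
Put 268 GB in tape 7; 261 GB remain.

7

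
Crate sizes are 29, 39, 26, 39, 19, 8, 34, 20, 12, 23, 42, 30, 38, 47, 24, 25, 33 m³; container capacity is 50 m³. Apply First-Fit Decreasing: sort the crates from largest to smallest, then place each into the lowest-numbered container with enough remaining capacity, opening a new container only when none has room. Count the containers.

Sorted descending: 47, 42, 39, 39, 38, 34, 33, 30, 29, 26, 25, 24, 23, 20, 19, 12, 8.
container 1: place 47 m³, 3 m³ left
container 2: place 42 m³, 8 m³ left
container 3: place 39 m³, 11 m³ left
container 4: place 39 m³, 11 m³ left
container 5: place 38 m³, 12 m³ left
container 6: place 34 m³, 16 m³ left
container 7: place 33 m³, 17 m³ left
container 8: place 30 m³, 20 m³ left
container 9: place 29 m³, 21 m³ left
container 10: place 26 m³, 24 m³ left
container 11: place 25 m³, 25 m³ left
container 10: place 24 m³, 0 m³ left
container 11: place 23 m³, 2 m³ left
container 8: place 20 m³, 0 m³ left
container 9: place 19 m³, 2 m³ left
container 5: place 12 m³, 0 m³ left
container 2: place 8 m³, 0 m³ left
Final containers: [47] [42,8] [39] [39] [38,12] [34] [33] [30,20] [29,19] [26,24] [25,23].

11 containers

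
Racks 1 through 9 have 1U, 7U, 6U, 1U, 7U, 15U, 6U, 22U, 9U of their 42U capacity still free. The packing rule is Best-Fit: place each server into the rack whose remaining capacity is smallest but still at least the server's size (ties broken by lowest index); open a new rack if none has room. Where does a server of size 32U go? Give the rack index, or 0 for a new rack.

0

No rack has ≥ 32U free, so a new rack is opened.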